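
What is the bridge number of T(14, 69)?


The bridge number of T(p,q) is min(p,q).
min(14, 69) = 14

14


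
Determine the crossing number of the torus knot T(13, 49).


For a torus knot T(p, q) with gcd(p,q)=1,
the crossing number is min(p*(q-1), q*(p-1)).
p*(q-1) = 13*48 = 624
q*(p-1) = 49*12 = 588
min(624, 588) = 588

588


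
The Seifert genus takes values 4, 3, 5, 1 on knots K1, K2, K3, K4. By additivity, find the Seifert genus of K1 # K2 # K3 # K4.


The Seifert genus is additive under connected sum.
Seifert genus(K1 # K2 # K3 # K4) = (4) + (3) + (5) + (1)
= 13

13


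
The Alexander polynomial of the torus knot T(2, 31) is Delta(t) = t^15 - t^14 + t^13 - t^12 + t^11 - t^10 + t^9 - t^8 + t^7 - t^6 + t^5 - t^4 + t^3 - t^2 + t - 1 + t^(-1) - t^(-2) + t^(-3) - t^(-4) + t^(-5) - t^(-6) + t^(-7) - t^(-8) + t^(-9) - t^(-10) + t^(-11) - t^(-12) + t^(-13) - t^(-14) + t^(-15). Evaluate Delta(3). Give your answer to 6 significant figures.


Substituting t = 3 into Delta(t) = t^15 - t^14 + t^13 - t^12 + t^11 - t^10 + t^9 - t^8 + t^7 - t^6 + t^5 - t^4 + t^3 - t^2 + t - 1 + t^(-1) - t^(-2) + t^(-3) - t^(-4) + t^(-5) - t^(-6) + t^(-7) - t^(-8) + t^(-9) - t^(-10) + t^(-11) - t^(-12) + t^(-13) - t^(-14) + t^(-15):
Term values: (14348907) + (-4782969) + (1594323) + (-531441) + (177147) + (-59049) + (19683) + (-6561) + (2187) + (-729) + (243) + (-81) + (27) + (-9) + (3) + (-1) + (0.333333) + (-0.111111) + (0.037037) + (-0.0123457) + (0.00411523) + (-0.00137174) + (0.000457247) + (-0.000152416) + (5.08053e-05) + (-1.69351e-05) + (5.64503e-06) + (-1.88168e-06) + (6.27225e-07) + (-2.09075e-07) + (6.96917e-08)
Sum = 10761680.25
Rounded to 6 significant figures: 1.07617e+07

1.07617e+07


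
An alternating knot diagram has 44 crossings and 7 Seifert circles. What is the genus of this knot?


For alternating knots, g = (c - s + 1)/2.
= (44 - 7 + 1)/2
= 38/2 = 19

19


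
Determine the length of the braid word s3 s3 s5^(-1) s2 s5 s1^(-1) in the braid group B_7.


The word length counts the number of generators (including inverses).
Listing each generator: s3, s3, s5^(-1), s2, s5, s1^(-1)
There are 6 generators in this braid word.

6


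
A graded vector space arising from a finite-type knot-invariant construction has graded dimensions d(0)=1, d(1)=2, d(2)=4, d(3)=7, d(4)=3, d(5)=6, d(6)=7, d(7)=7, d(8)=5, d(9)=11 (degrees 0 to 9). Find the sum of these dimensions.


Total dimension = d(0) + d(1) + ... + d(9)
= 1 + 2 + 4 + 7 + 3 + 6 + 7 + 7 + 5 + 11
= 53

53


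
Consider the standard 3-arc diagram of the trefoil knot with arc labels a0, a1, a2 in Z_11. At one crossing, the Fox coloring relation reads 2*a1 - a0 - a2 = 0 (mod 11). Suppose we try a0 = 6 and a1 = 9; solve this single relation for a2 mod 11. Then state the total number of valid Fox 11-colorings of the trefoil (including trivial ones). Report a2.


Step 1: Apply the given crossing relation 2*a1 - a0 - a2 = 0 (mod 11).
  a2 = 2*a1 - a0 mod 11
  a2 = 2*9 - 6 mod 11
  a2 = 18 - 6 mod 11
  a2 = 12 mod 11 = 1
Step 2: The trefoil has determinant 3.
  Number of Fox p-colorings (p prime) is p^2 if p = 3, else p.
  Since 11 does not divide 3, only trivial (constant) colorings exist.
  (So the trial a0 = 6, a1 = 9 with a0 != a1 does NOT extend to a valid coloring of the whole trefoil: the other two crossing relations require 3*(a1 - a0) = 0 (mod 11), which fails.)
  Total colorings = 11
Step 3: a2 = 1, total Fox 11-colorings = 11

1


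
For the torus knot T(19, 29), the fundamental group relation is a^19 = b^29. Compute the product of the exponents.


The relation is a^19 = b^29.
Product of exponents = 19 * 29
= 551

551


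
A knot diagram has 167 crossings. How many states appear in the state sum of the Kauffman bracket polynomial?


Each crossing contributes 2 choices (A-smoothing or B-smoothing).
Total states = 2^167 = 187072209578355573530071658587684226515959365500928

187072209578355573530071658587684226515959365500928


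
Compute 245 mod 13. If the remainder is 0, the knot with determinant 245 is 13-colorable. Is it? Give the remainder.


Step 1: A knot is p-colorable if and only if p divides its determinant.
Step 2: Compute 245 mod 13.
245 = 18 * 13 + 11
Step 3: 245 mod 13 = 11
Step 4: The knot is 13-colorable: no

11


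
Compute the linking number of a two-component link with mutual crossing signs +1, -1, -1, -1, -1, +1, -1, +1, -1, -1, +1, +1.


Step 1: Count positive crossings: 5
Step 2: Count negative crossings: 7
Step 3: Sum of signs = 5 - 7 = -2
Step 4: Linking number = sum/2 = -2/2 = -1

-1


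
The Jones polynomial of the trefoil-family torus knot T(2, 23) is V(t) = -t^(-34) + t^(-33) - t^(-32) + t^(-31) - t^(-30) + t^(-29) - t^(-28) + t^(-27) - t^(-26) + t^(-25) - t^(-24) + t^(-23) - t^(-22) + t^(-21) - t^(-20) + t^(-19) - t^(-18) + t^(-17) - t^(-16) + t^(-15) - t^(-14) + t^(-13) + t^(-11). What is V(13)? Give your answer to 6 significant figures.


Substituting t = 13 into V(t) = -t^(-34) + t^(-33) - t^(-32) + t^(-31) - t^(-30) + t^(-29) - t^(-28) + t^(-27) - t^(-26) + t^(-25) - t^(-24) + t^(-23) - t^(-22) + t^(-21) - t^(-20) + t^(-19) - t^(-18) + t^(-17) - t^(-16) + t^(-15) - t^(-14) + t^(-13) + t^(-11):
  (-)t^(-34) = -1.33637e-38
  (+)t^(-33) = 1.73728e-37
  (-)t^(-32) = -2.25846e-36
  (+)t^(-31) = 2.936e-35
  (-)t^(-30) = -3.8168e-34
  (+)t^(-29) = 4.96184e-33
  (-)t^(-28) = -6.45039e-32
  (+)t^(-27) = 8.38551e-31
  (-)t^(-26) = -1.09012e-29
  (+)t^(-25) = 1.41715e-28
  (-)t^(-24) = -1.8423e-27
  (+)t^(-23) = 2.39499e-26
  (-)t^(-22) = -3.11348e-25
  (+)t^(-21) = 4.04753e-24
  (-)t^(-20) = -5.26178e-23
  (+)t^(-19) = 6.84032e-22
  (-)t^(-18) = -8.89241e-21
  (+)t^(-17) = 1.15601e-19
  (-)t^(-16) = -1.50282e-18
  (+)t^(-15) = 1.95366e-17
  (-)t^(-14) = -2.53976e-16
  (+)t^(-13) = 3.30169e-15
  (+)t^(-11) = 5.57986e-13
Sum = (-1.33637e-38) + (1.73728e-37) + (-2.25846e-36) + (2.936e-35) + (-3.8168e-34) + (4.96184e-33) + (-6.45039e-32) + (8.38551e-31) + (-1.09012e-29) + (1.41715e-28) + (-1.8423e-27) + (2.39499e-26) + (-3.11348e-25) + (4.04753e-24) + (-5.26178e-23) + (6.84032e-22) + (-8.89241e-21) + (1.15601e-19) + (-1.50282e-18) + (1.95366e-17) + (-2.53976e-16) + (3.30169e-15) + (5.57986e-13)
= 5.610516273e-13
Rounded to 6 significant figures: 5.61052e-13

5.61052e-13


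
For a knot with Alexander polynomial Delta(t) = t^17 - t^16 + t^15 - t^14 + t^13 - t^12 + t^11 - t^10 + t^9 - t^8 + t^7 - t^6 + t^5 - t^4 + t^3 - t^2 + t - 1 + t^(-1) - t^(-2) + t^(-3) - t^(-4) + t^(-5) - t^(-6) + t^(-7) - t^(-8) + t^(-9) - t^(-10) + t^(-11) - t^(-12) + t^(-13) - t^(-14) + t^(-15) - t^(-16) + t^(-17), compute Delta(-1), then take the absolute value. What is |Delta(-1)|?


Step 1: The polynomial has 35 terms with alternating signs, exponents from 17 down to -17.
Step 2: Substitute t = -1. The i-th term has coefficient (-1)^i and exponent (m-i),
  so its value is (-1)^i * (-1)^(m-i) = (-1)^m = -1 for every i.
Step 3: All 35 terms equal -1, so Delta(-1) = 35 * (-1) = -35
Step 4: |Delta(-1)| = 35

35


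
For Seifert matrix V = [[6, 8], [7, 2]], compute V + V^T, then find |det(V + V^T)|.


Step 1: Form V + V^T where V = [[6, 8], [7, 2]]
  V^T = [[6, 7], [8, 2]]
  V + V^T = [[12, 15], [15, 4]]
Step 2: det(V + V^T) = 12*4 - 15*15
  = 48 - 225 = -177
Step 3: Knot determinant = |det(V + V^T)| = |-177| = 177

177


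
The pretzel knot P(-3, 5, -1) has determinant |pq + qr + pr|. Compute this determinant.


Step 1: Compute pq + qr + pr.
pq = (-3)*5 = -15
qr = 5*(-1) = -5
pr = (-3)*(-1) = 3
pq + qr + pr = -15 + (-5) + 3 = -17
Step 2: Take absolute value.
det(P(-3,5,-1)) = |-17| = 17

17


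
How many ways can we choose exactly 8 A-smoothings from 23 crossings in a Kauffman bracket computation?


We choose which 8 of 23 crossings get A-smoothings.
C(23, 8) = 23! / (8! * 15!)
= 490314

490314


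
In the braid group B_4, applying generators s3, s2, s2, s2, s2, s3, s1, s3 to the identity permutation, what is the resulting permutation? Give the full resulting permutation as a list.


Starting with identity [1, 2, 3, 4].
Apply generators in sequence:
  After s3: [1, 2, 4, 3]
  After s2: [1, 4, 2, 3]
  After s2: [1, 2, 4, 3]
  After s2: [1, 4, 2, 3]
  After s2: [1, 2, 4, 3]
  After s3: [1, 2, 3, 4]
  After s1: [2, 1, 3, 4]
  After s3: [2, 1, 4, 3]
Final permutation: [2, 1, 4, 3]

[2, 1, 4, 3]


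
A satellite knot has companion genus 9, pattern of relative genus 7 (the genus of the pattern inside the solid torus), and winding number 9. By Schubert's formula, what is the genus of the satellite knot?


Schubert: g(satellite) = g_rel(pattern) + |winding| * g(companion),
where g_rel(pattern) is the genus of the pattern relative to the solid torus.
= 7 + 9 * 9
= 7 + 81 = 88

88


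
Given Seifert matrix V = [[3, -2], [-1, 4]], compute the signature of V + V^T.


Step 1: V + V^T = [[6, -3], [-3, 8]]
Step 2: trace = 14, det = 39
Step 3: Discriminant = 14^2 - 4*39 = 40
Step 4: Eigenvalues: 10.1623, 3.83772
Step 5: Signature = (# positive eigenvalues) - (# negative eigenvalues) = 2

2


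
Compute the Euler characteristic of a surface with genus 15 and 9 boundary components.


chi = 2 - 2g - b
= 2 - 2*15 - 9
= 2 - 30 - 9 = -37

-37


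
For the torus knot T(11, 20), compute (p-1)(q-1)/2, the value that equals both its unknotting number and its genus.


For a torus knot T(p,q), both the unknotting number and genus equal (p-1)(q-1)/2.
= (11-1)(20-1)/2
= 10*19/2
= 190/2 = 95

95


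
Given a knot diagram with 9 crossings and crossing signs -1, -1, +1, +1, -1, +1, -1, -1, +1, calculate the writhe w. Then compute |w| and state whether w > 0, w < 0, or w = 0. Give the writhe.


Step 1: Count positive crossings (+1).
Positive crossings: 4
Step 2: Count negative crossings (-1).
Negative crossings: 5
Step 3: Writhe = (positive) - (negative)
w = 4 - 5 = -1
Step 4: |w| = 1, and w is negative

-1


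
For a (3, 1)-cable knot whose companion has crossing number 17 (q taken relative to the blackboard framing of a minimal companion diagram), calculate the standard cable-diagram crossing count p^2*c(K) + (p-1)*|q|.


Step 1: Each of the c(K) crossings of the companion diagram becomes p*p = p^2 crossings among the p parallel strands, and each of the |q| twists s_1 s_2 ... s_(p-1) adds (p-1) crossings.
  Crossings = p^2 * c(K) + (p-1)*|q|
Step 2: = 3^2 * 17 + (3-1)*1
Step 3: = 9*17 + 2*1
Step 4: = 153 + 2 = 155

155


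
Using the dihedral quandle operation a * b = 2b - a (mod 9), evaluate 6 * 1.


6 * 1 = 2*1 - 6 mod 9
= 2 - 6 mod 9
= -4 mod 9 = 5

5


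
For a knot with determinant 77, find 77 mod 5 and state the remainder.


Step 1: A knot is p-colorable if and only if p divides its determinant.
Step 2: Compute 77 mod 5.
77 = 15 * 5 + 2
Step 3: 77 mod 5 = 2
Step 4: The knot is 5-colorable: no

2


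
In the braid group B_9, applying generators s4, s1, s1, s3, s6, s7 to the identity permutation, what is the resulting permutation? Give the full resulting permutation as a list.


Starting with identity [1, 2, 3, 4, 5, 6, 7, 8, 9].
Apply generators in sequence:
  After s4: [1, 2, 3, 5, 4, 6, 7, 8, 9]
  After s1: [2, 1, 3, 5, 4, 6, 7, 8, 9]
  After s1: [1, 2, 3, 5, 4, 6, 7, 8, 9]
  After s3: [1, 2, 5, 3, 4, 6, 7, 8, 9]
  After s6: [1, 2, 5, 3, 4, 7, 6, 8, 9]
  After s7: [1, 2, 5, 3, 4, 7, 8, 6, 9]
Final permutation: [1, 2, 5, 3, 4, 7, 8, 6, 9]

[1, 2, 5, 3, 4, 7, 8, 6, 9]


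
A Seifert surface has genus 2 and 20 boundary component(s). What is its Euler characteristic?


chi = 2 - 2g - b
= 2 - 2*2 - 20
= 2 - 4 - 20 = -22

-22


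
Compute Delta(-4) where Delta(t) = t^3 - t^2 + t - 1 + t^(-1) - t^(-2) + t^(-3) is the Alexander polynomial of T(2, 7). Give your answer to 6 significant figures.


Substituting t = -4 into Delta(t) = t^3 - t^2 + t - 1 + t^(-1) - t^(-2) + t^(-3):
Term values: (-64) + (-16) + (-4) + (-1) + (-0.25) + (-0.0625) + (-0.015625)
Sum = -85.328125
Rounded to 6 significant figures: -85.3281

-85.3281


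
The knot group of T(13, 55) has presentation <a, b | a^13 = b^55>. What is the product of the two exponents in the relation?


The relation is a^13 = b^55.
Product of exponents = 13 * 55
= 715

715


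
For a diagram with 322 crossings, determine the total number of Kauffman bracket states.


Each crossing contributes 2 choices (A-smoothing or B-smoothing).
Total states = 2^322 = 8543948143683640329580086824678208458410818089426611079788166431288878903122562200091848347746304

8543948143683640329580086824678208458410818089426611079788166431288878903122562200091848347746304


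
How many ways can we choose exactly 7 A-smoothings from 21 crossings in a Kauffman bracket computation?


We choose which 7 of 21 crossings get A-smoothings.
C(21, 7) = 21! / (7! * 14!)
= 116280

116280


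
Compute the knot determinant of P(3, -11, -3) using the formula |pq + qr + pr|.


Step 1: Compute pq + qr + pr.
pq = 3*(-11) = -33
qr = (-11)*(-3) = 33
pr = 3*(-3) = -9
pq + qr + pr = -33 + 33 + (-9) = -9
Step 2: Take absolute value.
det(P(3,-11,-3)) = |-9| = 9

9


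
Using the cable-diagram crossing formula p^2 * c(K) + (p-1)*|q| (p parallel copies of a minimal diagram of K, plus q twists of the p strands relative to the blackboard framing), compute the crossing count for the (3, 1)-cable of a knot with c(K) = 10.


Step 1: Each of the c(K) crossings of the companion diagram becomes p*p = p^2 crossings among the p parallel strands, and each of the |q| twists s_1 s_2 ... s_(p-1) adds (p-1) crossings.
  Crossings = p^2 * c(K) + (p-1)*|q|
Step 2: = 3^2 * 10 + (3-1)*1
Step 3: = 9*10 + 2*1
Step 4: = 90 + 2 = 92

92


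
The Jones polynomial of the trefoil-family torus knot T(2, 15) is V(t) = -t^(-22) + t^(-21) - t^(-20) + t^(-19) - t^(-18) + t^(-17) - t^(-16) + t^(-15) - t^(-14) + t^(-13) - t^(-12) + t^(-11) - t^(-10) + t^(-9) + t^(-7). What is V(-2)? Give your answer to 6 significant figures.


Substituting t = -2 into V(t) = -t^(-22) + t^(-21) - t^(-20) + t^(-19) - t^(-18) + t^(-17) - t^(-16) + t^(-15) - t^(-14) + t^(-13) - t^(-12) + t^(-11) - t^(-10) + t^(-9) + t^(-7):
  (-)t^(-22) = -2.38419e-07
  (+)t^(-21) = -4.76837e-07
  (-)t^(-20) = -9.53674e-07
  (+)t^(-19) = -1.90735e-06
  (-)t^(-18) = -3.8147e-06
  (+)t^(-17) = -7.62939e-06
  (-)t^(-16) = -1.52588e-05
  (+)t^(-15) = -3.05176e-05
  (-)t^(-14) = -6.10352e-05
  (+)t^(-13) = -0.00012207
  (-)t^(-12) = -0.000244141
  (+)t^(-11) = -0.000488281
  (-)t^(-10) = -0.000976562
  (+)t^(-9) = -0.00195312
  (+)t^(-7) = -0.0078125
Sum = (-2.38419e-07) + (-4.76837e-07) + (-9.53674e-07) + (-1.90735e-06) + (-3.8147e-06) + (-7.62939e-06) + (-1.52588e-05) + (-3.05176e-05) + (-6.10352e-05) + (-0.00012207) + (-0.000244141) + (-0.000488281) + (-0.000976562) + (-0.00195312) + (-0.0078125)
= -0.01171851158
Rounded to 6 significant figures: -0.0117185

-0.0117185


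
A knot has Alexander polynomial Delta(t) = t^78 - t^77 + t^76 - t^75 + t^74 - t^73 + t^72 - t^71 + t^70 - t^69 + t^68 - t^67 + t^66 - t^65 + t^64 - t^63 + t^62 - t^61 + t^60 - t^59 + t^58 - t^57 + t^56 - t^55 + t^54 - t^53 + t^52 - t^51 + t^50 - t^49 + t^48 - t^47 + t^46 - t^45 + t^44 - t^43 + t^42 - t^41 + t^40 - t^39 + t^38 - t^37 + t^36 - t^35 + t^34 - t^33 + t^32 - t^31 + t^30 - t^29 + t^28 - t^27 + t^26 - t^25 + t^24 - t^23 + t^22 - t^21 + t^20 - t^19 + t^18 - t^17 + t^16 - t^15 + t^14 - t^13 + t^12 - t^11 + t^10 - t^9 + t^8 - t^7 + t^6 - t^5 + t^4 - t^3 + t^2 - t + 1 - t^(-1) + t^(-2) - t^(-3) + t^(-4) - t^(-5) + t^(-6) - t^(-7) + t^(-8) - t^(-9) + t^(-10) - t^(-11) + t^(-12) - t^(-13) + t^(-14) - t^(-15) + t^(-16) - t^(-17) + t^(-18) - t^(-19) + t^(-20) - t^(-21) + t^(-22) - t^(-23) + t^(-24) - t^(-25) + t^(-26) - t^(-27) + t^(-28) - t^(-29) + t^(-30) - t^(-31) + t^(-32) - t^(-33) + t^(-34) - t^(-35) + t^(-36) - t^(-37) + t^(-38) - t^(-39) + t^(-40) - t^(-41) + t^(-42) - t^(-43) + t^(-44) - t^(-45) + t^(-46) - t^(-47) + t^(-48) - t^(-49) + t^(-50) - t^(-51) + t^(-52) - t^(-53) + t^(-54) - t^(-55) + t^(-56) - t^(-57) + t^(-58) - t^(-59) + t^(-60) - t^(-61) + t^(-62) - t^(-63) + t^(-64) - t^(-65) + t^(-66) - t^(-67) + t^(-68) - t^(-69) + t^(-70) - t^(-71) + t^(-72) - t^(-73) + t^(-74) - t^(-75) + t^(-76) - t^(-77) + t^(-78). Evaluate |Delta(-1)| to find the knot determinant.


Step 1: The polynomial has 157 terms with alternating signs, exponents from 78 down to -78.
Step 2: Substitute t = -1. The i-th term has coefficient (-1)^i and exponent (m-i),
  so its value is (-1)^i * (-1)^(m-i) = (-1)^m = 1 for every i.
Step 3: All 157 terms equal 1, so Delta(-1) = 157 * (1) = 157
Step 4: |Delta(-1)| = 157

157


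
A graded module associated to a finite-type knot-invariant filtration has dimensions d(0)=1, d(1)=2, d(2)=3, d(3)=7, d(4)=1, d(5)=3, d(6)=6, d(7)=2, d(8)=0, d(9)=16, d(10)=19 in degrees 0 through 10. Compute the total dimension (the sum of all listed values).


Total dimension = d(0) + d(1) + ... + d(10)
= 1 + 2 + 3 + 7 + 1 + 3 + 6 + 2 + 0 + 16 + 19
= 60

60


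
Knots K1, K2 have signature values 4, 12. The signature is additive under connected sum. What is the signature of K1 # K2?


The signature is additive under connected sum.
signature(K1 # K2) = (4) + (12)
= 16

16


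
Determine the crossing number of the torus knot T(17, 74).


For a torus knot T(p, q) with gcd(p,q)=1,
the crossing number is min(p*(q-1), q*(p-1)).
p*(q-1) = 17*73 = 1241
q*(p-1) = 74*16 = 1184
min(1241, 1184) = 1184

1184


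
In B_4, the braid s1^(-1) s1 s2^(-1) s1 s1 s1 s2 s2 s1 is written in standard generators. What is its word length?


The word length counts the number of generators (including inverses).
Listing each generator: s1^(-1), s1, s2^(-1), s1, s1, s1, s2, s2, s1
There are 9 generators in this braid word.

9


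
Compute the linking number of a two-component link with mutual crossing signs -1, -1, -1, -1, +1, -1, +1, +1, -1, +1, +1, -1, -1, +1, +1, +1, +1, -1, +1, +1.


Step 1: Count positive crossings: 11
Step 2: Count negative crossings: 9
Step 3: Sum of signs = 11 - 9 = 2
Step 4: Linking number = sum/2 = 2/2 = 1

1


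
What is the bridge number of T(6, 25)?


The bridge number of T(p,q) is min(p,q).
min(6, 25) = 6

6


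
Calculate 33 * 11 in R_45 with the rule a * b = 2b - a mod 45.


33 * 11 = 2*11 - 33 mod 45
= 22 - 33 mod 45
= -11 mod 45 = 34

34


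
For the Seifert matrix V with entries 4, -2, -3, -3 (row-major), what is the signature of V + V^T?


Step 1: V + V^T = [[8, -5], [-5, -6]]
Step 2: trace = 2, det = -73
Step 3: Discriminant = 2^2 - 4*(-73) = 296
Step 4: Eigenvalues: 9.60233, -7.60233
Step 5: Signature = (# positive eigenvalues) - (# negative eigenvalues) = 0

0


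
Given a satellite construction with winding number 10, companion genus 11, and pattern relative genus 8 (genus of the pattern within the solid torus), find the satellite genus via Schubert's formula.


Schubert: g(satellite) = g_rel(pattern) + |winding| * g(companion),
where g_rel(pattern) is the genus of the pattern relative to the solid torus.
= 8 + 10 * 11
= 8 + 110 = 118

118


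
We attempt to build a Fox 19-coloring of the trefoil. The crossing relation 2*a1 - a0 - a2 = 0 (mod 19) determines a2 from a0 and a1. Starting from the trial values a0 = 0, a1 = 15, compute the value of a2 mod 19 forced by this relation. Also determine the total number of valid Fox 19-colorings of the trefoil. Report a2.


Step 1: Apply the given crossing relation 2*a1 - a0 - a2 = 0 (mod 19).
  a2 = 2*a1 - a0 mod 19
  a2 = 2*15 - 0 mod 19
  a2 = 30 - 0 mod 19
  a2 = 30 mod 19 = 11
Step 2: The trefoil has determinant 3.
  Number of Fox p-colorings (p prime) is p^2 if p = 3, else p.
  Since 19 does not divide 3, only trivial (constant) colorings exist.
  (So the trial a0 = 0, a1 = 15 with a0 != a1 does NOT extend to a valid coloring of the whole trefoil: the other two crossing relations require 3*(a1 - a0) = 0 (mod 19), which fails.)
  Total colorings = 19
Step 3: a2 = 11, total Fox 19-colorings = 19

11


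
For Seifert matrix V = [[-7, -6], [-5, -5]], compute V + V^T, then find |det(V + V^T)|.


Step 1: Form V + V^T where V = [[-7, -6], [-5, -5]]
  V^T = [[-7, -5], [-6, -5]]
  V + V^T = [[-14, -11], [-11, -10]]
Step 2: det(V + V^T) = (-14)*(-10) - (-11)*(-11)
  = 140 - 121 = 19
Step 3: Knot determinant = |det(V + V^T)| = |19| = 19

19


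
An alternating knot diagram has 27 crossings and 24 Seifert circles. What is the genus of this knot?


For alternating knots, g = (c - s + 1)/2.
= (27 - 24 + 1)/2
= 4/2 = 2

2


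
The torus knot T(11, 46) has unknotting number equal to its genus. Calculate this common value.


For a torus knot T(p,q), both the unknotting number and genus equal (p-1)(q-1)/2.
= (11-1)(46-1)/2
= 10*45/2
= 450/2 = 225

225


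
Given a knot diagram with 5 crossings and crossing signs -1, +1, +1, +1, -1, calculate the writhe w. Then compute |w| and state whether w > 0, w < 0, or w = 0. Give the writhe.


Step 1: Count positive crossings (+1).
Positive crossings: 3
Step 2: Count negative crossings (-1).
Negative crossings: 2
Step 3: Writhe = (positive) - (negative)
w = 3 - 2 = 1
Step 4: |w| = 1, and w is positive

1


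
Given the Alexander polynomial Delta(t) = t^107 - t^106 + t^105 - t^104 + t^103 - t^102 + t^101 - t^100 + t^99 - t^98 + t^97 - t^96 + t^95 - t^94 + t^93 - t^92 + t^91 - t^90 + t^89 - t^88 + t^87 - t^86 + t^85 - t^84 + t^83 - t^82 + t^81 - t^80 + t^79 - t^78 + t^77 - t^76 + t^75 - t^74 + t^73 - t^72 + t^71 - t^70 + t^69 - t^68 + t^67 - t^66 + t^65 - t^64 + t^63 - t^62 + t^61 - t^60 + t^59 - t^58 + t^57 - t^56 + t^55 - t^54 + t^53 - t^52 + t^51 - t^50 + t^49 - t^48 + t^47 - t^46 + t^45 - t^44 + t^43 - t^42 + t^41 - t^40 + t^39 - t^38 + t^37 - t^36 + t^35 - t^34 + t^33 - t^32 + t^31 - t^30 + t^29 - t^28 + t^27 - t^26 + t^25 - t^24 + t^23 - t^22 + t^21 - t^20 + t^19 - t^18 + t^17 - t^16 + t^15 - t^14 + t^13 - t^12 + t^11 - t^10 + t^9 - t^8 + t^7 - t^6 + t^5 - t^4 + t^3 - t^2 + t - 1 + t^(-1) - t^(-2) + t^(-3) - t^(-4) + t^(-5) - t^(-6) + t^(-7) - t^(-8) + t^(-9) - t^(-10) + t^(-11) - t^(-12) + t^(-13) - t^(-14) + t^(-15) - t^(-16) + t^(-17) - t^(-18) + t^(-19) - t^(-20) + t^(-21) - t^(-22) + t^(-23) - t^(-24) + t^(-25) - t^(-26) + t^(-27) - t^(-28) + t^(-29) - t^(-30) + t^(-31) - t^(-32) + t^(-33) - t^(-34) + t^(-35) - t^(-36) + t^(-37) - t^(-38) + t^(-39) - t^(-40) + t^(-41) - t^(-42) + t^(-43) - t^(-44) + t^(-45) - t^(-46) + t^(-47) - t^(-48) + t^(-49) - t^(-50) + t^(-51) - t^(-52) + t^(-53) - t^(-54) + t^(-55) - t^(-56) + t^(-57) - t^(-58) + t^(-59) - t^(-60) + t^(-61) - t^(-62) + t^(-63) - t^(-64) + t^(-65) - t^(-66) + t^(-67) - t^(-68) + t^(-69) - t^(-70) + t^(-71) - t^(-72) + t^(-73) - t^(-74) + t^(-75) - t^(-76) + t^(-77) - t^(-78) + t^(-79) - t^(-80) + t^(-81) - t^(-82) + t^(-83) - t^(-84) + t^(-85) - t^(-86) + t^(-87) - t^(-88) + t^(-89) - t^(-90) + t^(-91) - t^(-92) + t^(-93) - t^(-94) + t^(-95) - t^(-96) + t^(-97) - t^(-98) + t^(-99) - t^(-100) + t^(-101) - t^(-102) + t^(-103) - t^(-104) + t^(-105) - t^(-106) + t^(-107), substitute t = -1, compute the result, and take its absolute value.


Step 1: The polynomial has 215 terms with alternating signs, exponents from 107 down to -107.
Step 2: Substitute t = -1. The i-th term has coefficient (-1)^i and exponent (m-i),
  so its value is (-1)^i * (-1)^(m-i) = (-1)^m = -1 for every i.
Step 3: All 215 terms equal -1, so Delta(-1) = 215 * (-1) = -215
Step 4: |Delta(-1)| = 215

215


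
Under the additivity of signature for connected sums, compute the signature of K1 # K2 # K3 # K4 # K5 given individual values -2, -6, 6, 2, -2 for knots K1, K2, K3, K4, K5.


The signature is additive under connected sum.
signature(K1 # K2 # K3 # K4 # K5) = (-2) + (-6) + (6) + (2) + (-2)
= -2

-2


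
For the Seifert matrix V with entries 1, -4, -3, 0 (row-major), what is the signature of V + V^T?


Step 1: V + V^T = [[2, -7], [-7, 0]]
Step 2: trace = 2, det = -49
Step 3: Discriminant = 2^2 - 4*(-49) = 200
Step 4: Eigenvalues: 8.07107, -6.07107
Step 5: Signature = (# positive eigenvalues) - (# negative eigenvalues) = 0

0


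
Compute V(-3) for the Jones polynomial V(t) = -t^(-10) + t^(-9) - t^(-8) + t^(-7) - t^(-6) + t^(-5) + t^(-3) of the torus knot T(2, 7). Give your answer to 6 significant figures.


Substituting t = -3 into V(t) = -t^(-10) + t^(-9) - t^(-8) + t^(-7) - t^(-6) + t^(-5) + t^(-3):
  (-)t^(-10) = -1.69351e-05
  (+)t^(-9) = -5.08053e-05
  (-)t^(-8) = -0.000152416
  (+)t^(-7) = -0.000457247
  (-)t^(-6) = -0.00137174
  (+)t^(-5) = -0.00411523
  (+)t^(-3) = -0.037037
Sum = (-1.69351e-05) + (-5.08053e-05) + (-0.000152416) + (-0.000457247) + (-0.00137174) + (-0.00411523) + (-0.037037)
= -0.043201409
Rounded to 6 significant figures: -0.0432014

-0.0432014


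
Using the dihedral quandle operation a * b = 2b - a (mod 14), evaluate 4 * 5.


4 * 5 = 2*5 - 4 mod 14
= 10 - 4 mod 14
= 6 mod 14 = 6

6


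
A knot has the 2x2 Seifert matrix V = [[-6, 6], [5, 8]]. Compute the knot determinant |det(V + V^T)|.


Step 1: Form V + V^T where V = [[-6, 6], [5, 8]]
  V^T = [[-6, 5], [6, 8]]
  V + V^T = [[-12, 11], [11, 16]]
Step 2: det(V + V^T) = (-12)*16 - 11*11
  = -192 - 121 = -313
Step 3: Knot determinant = |det(V + V^T)| = |-313| = 313

313


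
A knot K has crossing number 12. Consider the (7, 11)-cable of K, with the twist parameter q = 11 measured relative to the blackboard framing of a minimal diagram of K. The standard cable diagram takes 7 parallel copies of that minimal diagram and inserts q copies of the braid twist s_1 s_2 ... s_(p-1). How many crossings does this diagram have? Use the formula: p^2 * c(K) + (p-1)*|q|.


Step 1: Each of the c(K) crossings of the companion diagram becomes p*p = p^2 crossings among the p parallel strands, and each of the |q| twists s_1 s_2 ... s_(p-1) adds (p-1) crossings.
  Crossings = p^2 * c(K) + (p-1)*|q|
Step 2: = 7^2 * 12 + (7-1)*11
Step 3: = 49*12 + 6*11
Step 4: = 588 + 66 = 654

654


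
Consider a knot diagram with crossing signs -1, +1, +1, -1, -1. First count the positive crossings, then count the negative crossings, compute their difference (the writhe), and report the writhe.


Step 1: Count positive crossings (+1).
Positive crossings: 2
Step 2: Count negative crossings (-1).
Negative crossings: 3
Step 3: Writhe = (positive) - (negative)
w = 2 - 3 = -1
Step 4: |w| = 1, and w is negative

-1


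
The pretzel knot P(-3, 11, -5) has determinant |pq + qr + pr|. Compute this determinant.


Step 1: Compute pq + qr + pr.
pq = (-3)*11 = -33
qr = 11*(-5) = -55
pr = (-3)*(-5) = 15
pq + qr + pr = -33 + (-55) + 15 = -73
Step 2: Take absolute value.
det(P(-3,11,-5)) = |-73| = 73

73


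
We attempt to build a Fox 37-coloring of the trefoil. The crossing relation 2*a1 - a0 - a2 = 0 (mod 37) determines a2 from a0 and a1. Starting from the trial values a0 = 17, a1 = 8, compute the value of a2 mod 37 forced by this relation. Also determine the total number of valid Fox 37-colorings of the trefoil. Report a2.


Step 1: Apply the given crossing relation 2*a1 - a0 - a2 = 0 (mod 37).
  a2 = 2*a1 - a0 mod 37
  a2 = 2*8 - 17 mod 37
  a2 = 16 - 17 mod 37
  a2 = -1 mod 37 = 36
Step 2: The trefoil has determinant 3.
  Number of Fox p-colorings (p prime) is p^2 if p = 3, else p.
  Since 37 does not divide 3, only trivial (constant) colorings exist.
  (So the trial a0 = 17, a1 = 8 with a0 != a1 does NOT extend to a valid coloring of the whole trefoil: the other two crossing relations require 3*(a1 - a0) = 0 (mod 37), which fails.)
  Total colorings = 37
Step 3: a2 = 36, total Fox 37-colorings = 37

36


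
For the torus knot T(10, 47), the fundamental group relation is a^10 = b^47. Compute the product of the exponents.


The relation is a^10 = b^47.
Product of exponents = 10 * 47
= 470

470


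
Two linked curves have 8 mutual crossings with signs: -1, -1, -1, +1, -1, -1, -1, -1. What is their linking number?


Step 1: Count positive crossings: 1
Step 2: Count negative crossings: 7
Step 3: Sum of signs = 1 - 7 = -6
Step 4: Linking number = sum/2 = -6/2 = -3

-3


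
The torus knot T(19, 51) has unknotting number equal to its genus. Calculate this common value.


For a torus knot T(p,q), both the unknotting number and genus equal (p-1)(q-1)/2.
= (19-1)(51-1)/2
= 18*50/2
= 900/2 = 450

450


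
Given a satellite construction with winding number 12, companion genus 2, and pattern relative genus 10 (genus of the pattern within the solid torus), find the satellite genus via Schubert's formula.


Schubert: g(satellite) = g_rel(pattern) + |winding| * g(companion),
where g_rel(pattern) is the genus of the pattern relative to the solid torus.
= 10 + 12 * 2
= 10 + 24 = 34

34


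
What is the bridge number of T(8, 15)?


The bridge number of T(p,q) is min(p,q).
min(8, 15) = 8

8


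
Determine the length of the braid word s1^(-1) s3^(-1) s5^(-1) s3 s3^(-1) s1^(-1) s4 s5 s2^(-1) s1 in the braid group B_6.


The word length counts the number of generators (including inverses).
Listing each generator: s1^(-1), s3^(-1), s5^(-1), s3, s3^(-1), s1^(-1), s4, s5, s2^(-1), s1
There are 10 generators in this braid word.

10


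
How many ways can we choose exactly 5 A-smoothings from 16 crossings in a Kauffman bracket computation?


We choose which 5 of 16 crossings get A-smoothings.
C(16, 5) = 16! / (5! * 11!)
= 4368

4368


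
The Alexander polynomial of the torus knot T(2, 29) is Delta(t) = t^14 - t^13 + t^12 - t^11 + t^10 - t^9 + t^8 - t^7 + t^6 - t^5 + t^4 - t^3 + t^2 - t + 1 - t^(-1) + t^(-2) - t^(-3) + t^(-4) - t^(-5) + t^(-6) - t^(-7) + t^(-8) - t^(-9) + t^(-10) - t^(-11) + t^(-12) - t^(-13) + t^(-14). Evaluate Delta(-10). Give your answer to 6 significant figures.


Substituting t = -10 into Delta(t) = t^14 - t^13 + t^12 - t^11 + t^10 - t^9 + t^8 - t^7 + t^6 - t^5 + t^4 - t^3 + t^2 - t + 1 - t^(-1) + t^(-2) - t^(-3) + t^(-4) - t^(-5) + t^(-6) - t^(-7) + t^(-8) - t^(-9) + t^(-10) - t^(-11) + t^(-12) - t^(-13) + t^(-14):
Term values: (100000000000000) + (10000000000000) + (1000000000000) + (100000000000) + (10000000000) + (1000000000) + (100000000) + (10000000) + (1000000) + (100000) + (10000) + (1000) + (100) + (10) + (1) + (0.1) + (0.01) + (0.001) + (0.0001) + (1e-05) + (1e-06) + (1e-07) + (1e-08) + (1e-09) + (1e-10) + (1e-11) + (1e-12) + (1e-13) + (1e-14)
Sum = 1.111111111e+14
Rounded to 6 significant figures: 1.11111e+14

1.11111e+14


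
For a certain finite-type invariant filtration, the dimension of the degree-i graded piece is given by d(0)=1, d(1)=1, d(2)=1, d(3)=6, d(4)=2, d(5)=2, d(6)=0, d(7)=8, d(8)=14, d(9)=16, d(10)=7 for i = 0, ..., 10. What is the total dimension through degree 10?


Total dimension = d(0) + d(1) + ... + d(10)
= 1 + 1 + 1 + 6 + 2 + 2 + 0 + 8 + 14 + 16 + 7
= 58

58


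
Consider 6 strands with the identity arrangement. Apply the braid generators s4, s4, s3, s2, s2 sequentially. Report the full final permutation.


Starting with identity [1, 2, 3, 4, 5, 6].
Apply generators in sequence:
  After s4: [1, 2, 3, 5, 4, 6]
  After s4: [1, 2, 3, 4, 5, 6]
  After s3: [1, 2, 4, 3, 5, 6]
  After s2: [1, 4, 2, 3, 5, 6]
  After s2: [1, 2, 4, 3, 5, 6]
Final permutation: [1, 2, 4, 3, 5, 6]

[1, 2, 4, 3, 5, 6]


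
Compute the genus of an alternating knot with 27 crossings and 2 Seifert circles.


For alternating knots, g = (c - s + 1)/2.
= (27 - 2 + 1)/2
= 26/2 = 13

13


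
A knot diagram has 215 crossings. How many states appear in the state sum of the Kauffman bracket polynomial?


Each crossing contributes 2 choices (A-smoothing or B-smoothing).
Total states = 2^215 = 52656145834278593348959013841835216159447547700274555627155488768

52656145834278593348959013841835216159447547700274555627155488768


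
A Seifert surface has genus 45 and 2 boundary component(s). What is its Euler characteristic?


chi = 2 - 2g - b
= 2 - 2*45 - 2
= 2 - 90 - 2 = -90

-90


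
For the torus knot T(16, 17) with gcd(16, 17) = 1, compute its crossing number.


For a torus knot T(p, q) with gcd(p,q)=1,
the crossing number is min(p*(q-1), q*(p-1)).
p*(q-1) = 16*16 = 256
q*(p-1) = 17*15 = 255
min(256, 255) = 255

255


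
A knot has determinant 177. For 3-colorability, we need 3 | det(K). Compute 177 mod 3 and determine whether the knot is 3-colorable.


Step 1: A knot is p-colorable if and only if p divides its determinant.
Step 2: Compute 177 mod 3.
177 = 59 * 3 + 0
Step 3: 177 mod 3 = 0
Step 4: The knot is 3-colorable: yes

0


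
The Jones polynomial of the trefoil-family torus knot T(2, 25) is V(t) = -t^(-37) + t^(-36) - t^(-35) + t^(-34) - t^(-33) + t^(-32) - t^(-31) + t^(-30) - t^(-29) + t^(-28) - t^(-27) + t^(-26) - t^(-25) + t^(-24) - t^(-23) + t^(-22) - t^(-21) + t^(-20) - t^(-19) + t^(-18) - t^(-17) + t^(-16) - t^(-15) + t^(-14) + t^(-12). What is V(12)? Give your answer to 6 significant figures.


Substituting t = 12 into V(t) = -t^(-37) + t^(-36) - t^(-35) + t^(-34) - t^(-33) + t^(-32) - t^(-31) + t^(-30) - t^(-29) + t^(-28) - t^(-27) + t^(-26) - t^(-25) + t^(-24) - t^(-23) + t^(-22) - t^(-21) + t^(-20) - t^(-19) + t^(-18) - t^(-17) + t^(-16) - t^(-15) + t^(-14) + t^(-12):
  (-)t^(-37) = -1.17569e-40
  (+)t^(-36) = 1.41083e-39
  (-)t^(-35) = -1.693e-38
  (+)t^(-34) = 2.0316e-37
  (-)t^(-33) = -2.43792e-36
  (+)t^(-32) = 2.9255e-35
  (-)t^(-31) = -3.5106e-34
  (+)t^(-30) = 4.21272e-33
  (-)t^(-29) = -5.05526e-32
  (+)t^(-28) = 6.06632e-31
  (-)t^(-27) = -7.27958e-30
  (+)t^(-26) = 8.7355e-29
  (-)t^(-25) = -1.04826e-27
  (+)t^(-24) = 1.25791e-26
  (-)t^(-23) = -1.50949e-25
  (+)t^(-22) = 1.81139e-24
  (-)t^(-21) = -2.17367e-23
  (+)t^(-20) = 2.60841e-22
  (-)t^(-19) = -3.13009e-21
  (+)t^(-18) = 3.7561e-20
  (-)t^(-17) = -4.50732e-19
  (+)t^(-16) = 5.40879e-18
  (-)t^(-15) = -6.49055e-17
  (+)t^(-14) = 7.78866e-16
  (+)t^(-12) = 1.12157e-13
Sum = (-1.17569e-40) + (1.41083e-39) + (-1.693e-38) + (2.0316e-37) + (-2.43792e-36) + (2.9255e-35) + (-3.5106e-34) + (4.21272e-33) + (-5.05526e-32) + (6.06632e-31) + (-7.27958e-30) + (8.7355e-29) + (-1.04826e-27) + (1.25791e-26) + (-1.50949e-25) + (1.81139e-24) + (-2.17367e-23) + (2.60841e-22) + (-3.13009e-21) + (3.7561e-20) + (-4.50732e-19) + (5.40879e-18) + (-6.49055e-17) + (7.78866e-16) + (1.12157e-13)
= 1.128756077e-13
Rounded to 6 significant figures: 1.12876e-13

1.12876e-13


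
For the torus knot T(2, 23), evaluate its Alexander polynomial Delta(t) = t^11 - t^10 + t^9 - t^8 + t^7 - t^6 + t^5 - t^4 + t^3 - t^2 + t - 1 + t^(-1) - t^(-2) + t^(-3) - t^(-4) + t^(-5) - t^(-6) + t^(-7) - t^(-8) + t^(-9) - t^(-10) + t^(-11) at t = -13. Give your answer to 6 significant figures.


Substituting t = -13 into Delta(t) = t^11 - t^10 + t^9 - t^8 + t^7 - t^6 + t^5 - t^4 + t^3 - t^2 + t - 1 + t^(-1) - t^(-2) + t^(-3) - t^(-4) + t^(-5) - t^(-6) + t^(-7) - t^(-8) + t^(-9) - t^(-10) + t^(-11):
Term values: (-1792160394037) + (-137858491849) + (-10604499373) + (-815730721) + (-62748517) + (-4826809) + (-371293) + (-28561) + (-2197) + (-169) + (-13) + (-1) + (-0.0769231) + (-0.00591716) + (-0.000455166) + (-3.50128e-05) + (-2.69329e-06) + (-2.07176e-07) + (-1.59366e-08) + (-1.22589e-09) + (-9.42996e-11) + (-7.25382e-12) + (-5.57986e-13)
Sum = -1.941507094e+12
Rounded to 6 significant figures: -1.94151e+12

-1.94151e+12


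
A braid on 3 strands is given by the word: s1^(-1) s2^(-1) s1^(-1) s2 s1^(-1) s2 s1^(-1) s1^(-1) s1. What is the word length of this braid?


The word length counts the number of generators (including inverses).
Listing each generator: s1^(-1), s2^(-1), s1^(-1), s2, s1^(-1), s2, s1^(-1), s1^(-1), s1
There are 9 generators in this braid word.

9


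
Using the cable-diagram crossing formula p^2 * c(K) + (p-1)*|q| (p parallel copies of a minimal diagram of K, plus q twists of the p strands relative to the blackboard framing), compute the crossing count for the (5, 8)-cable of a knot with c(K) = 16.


Step 1: Each of the c(K) crossings of the companion diagram becomes p*p = p^2 crossings among the p parallel strands, and each of the |q| twists s_1 s_2 ... s_(p-1) adds (p-1) crossings.
  Crossings = p^2 * c(K) + (p-1)*|q|
Step 2: = 5^2 * 16 + (5-1)*8
Step 3: = 25*16 + 4*8
Step 4: = 400 + 32 = 432

432


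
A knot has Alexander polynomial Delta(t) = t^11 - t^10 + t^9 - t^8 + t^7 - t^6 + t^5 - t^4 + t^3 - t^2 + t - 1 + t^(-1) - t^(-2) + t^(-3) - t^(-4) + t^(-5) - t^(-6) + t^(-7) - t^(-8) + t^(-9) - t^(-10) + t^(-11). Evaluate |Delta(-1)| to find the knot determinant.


Step 1: The polynomial has 23 terms with alternating signs, exponents from 11 down to -11.
Step 2: Substitute t = -1. The i-th term has coefficient (-1)^i and exponent (m-i),
  so its value is (-1)^i * (-1)^(m-i) = (-1)^m = -1 for every i.
Step 3: All 23 terms equal -1, so Delta(-1) = 23 * (-1) = -23
Step 4: |Delta(-1)| = 23

23


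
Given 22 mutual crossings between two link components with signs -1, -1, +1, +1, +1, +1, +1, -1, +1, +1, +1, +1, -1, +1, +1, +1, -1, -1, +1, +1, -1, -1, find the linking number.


Step 1: Count positive crossings: 14
Step 2: Count negative crossings: 8
Step 3: Sum of signs = 14 - 8 = 6
Step 4: Linking number = sum/2 = 6/2 = 3

3


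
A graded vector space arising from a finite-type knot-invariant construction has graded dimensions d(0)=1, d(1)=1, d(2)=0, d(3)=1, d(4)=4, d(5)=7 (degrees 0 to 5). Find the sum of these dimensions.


Total dimension = d(0) + d(1) + ... + d(5)
= 1 + 1 + 0 + 1 + 4 + 7
= 14

14


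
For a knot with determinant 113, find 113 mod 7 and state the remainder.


Step 1: A knot is p-colorable if and only if p divides its determinant.
Step 2: Compute 113 mod 7.
113 = 16 * 7 + 1
Step 3: 113 mod 7 = 1
Step 4: The knot is 7-colorable: no

1


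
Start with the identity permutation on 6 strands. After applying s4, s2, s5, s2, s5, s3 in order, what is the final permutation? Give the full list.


Starting with identity [1, 2, 3, 4, 5, 6].
Apply generators in sequence:
  After s4: [1, 2, 3, 5, 4, 6]
  After s2: [1, 3, 2, 5, 4, 6]
  After s5: [1, 3, 2, 5, 6, 4]
  After s2: [1, 2, 3, 5, 6, 4]
  After s5: [1, 2, 3, 5, 4, 6]
  After s3: [1, 2, 5, 3, 4, 6]
Final permutation: [1, 2, 5, 3, 4, 6]

[1, 2, 5, 3, 4, 6]


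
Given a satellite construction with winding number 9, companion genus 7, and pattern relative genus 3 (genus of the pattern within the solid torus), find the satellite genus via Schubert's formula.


Schubert: g(satellite) = g_rel(pattern) + |winding| * g(companion),
where g_rel(pattern) is the genus of the pattern relative to the solid torus.
= 3 + 9 * 7
= 3 + 63 = 66

66


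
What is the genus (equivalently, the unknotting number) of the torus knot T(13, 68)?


For a torus knot T(p,q), both the unknotting number and genus equal (p-1)(q-1)/2.
= (13-1)(68-1)/2
= 12*67/2
= 804/2 = 402

402


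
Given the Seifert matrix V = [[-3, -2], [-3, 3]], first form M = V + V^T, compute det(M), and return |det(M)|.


Step 1: Form V + V^T where V = [[-3, -2], [-3, 3]]
  V^T = [[-3, -3], [-2, 3]]
  V + V^T = [[-6, -5], [-5, 6]]
Step 2: det(V + V^T) = (-6)*6 - (-5)*(-5)
  = -36 - 25 = -61
Step 3: Knot determinant = |det(V + V^T)| = |-61| = 61

61


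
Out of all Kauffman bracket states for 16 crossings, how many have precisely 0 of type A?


We choose which 0 of 16 crossings get A-smoothings.
C(16, 0) = 16! / (0! * 16!)
= 1

1


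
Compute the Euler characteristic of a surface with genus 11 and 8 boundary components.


chi = 2 - 2g - b
= 2 - 2*11 - 8
= 2 - 22 - 8 = -28

-28


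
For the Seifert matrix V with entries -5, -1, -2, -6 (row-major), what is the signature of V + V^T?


Step 1: V + V^T = [[-10, -3], [-3, -12]]
Step 2: trace = -22, det = 111
Step 3: Discriminant = (-22)^2 - 4*111 = 40
Step 4: Eigenvalues: -7.83772, -14.1623
Step 5: Signature = (# positive eigenvalues) - (# negative eigenvalues) = -2

-2


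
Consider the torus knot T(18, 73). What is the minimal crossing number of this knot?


For a torus knot T(p, q) with gcd(p,q)=1,
the crossing number is min(p*(q-1), q*(p-1)).
p*(q-1) = 18*72 = 1296
q*(p-1) = 73*17 = 1241
min(1296, 1241) = 1241

1241


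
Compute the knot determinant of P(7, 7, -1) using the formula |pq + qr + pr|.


Step 1: Compute pq + qr + pr.
pq = 7*7 = 49
qr = 7*(-1) = -7
pr = 7*(-1) = -7
pq + qr + pr = 49 + (-7) + (-7) = 35
Step 2: Take absolute value.
det(P(7,7,-1)) = |35| = 35

35
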